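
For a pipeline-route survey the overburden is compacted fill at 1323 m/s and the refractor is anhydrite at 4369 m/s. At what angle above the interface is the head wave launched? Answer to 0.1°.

72.4°

Critical incidence: sin θ_c = V₁/V₂ = 1323/4369 = 0.3028.
θ_c = arcsin 0.3028 = 17.63°.
Measured from the interface: 90° − 17.63° = 72.37°.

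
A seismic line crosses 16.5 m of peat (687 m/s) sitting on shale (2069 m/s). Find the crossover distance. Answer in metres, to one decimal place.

46.6 m

θ_c = arcsin(687/2069) = 19.39°, so cos θ_c = 0.9433 and tᵢ = 2h cos θ_c/V₁ = 0.0453 s.
At crossover x/V₁ = x/V₂ + tᵢ ⇒ x = tᵢ/(1/V₁ − 1/V₂) = 0.04531/(1.4556e-03 − 4.8333e-04) = 46.60 m.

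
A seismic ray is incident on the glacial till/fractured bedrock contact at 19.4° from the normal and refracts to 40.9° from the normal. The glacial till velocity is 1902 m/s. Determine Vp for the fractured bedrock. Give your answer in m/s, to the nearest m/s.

3749 m/s

Snell's law: sin 19.4°/V₁ = sin 40.9°/V₂.
V₂ = V₁·sin 40.9°/sin 19.4° = 1902 × 1.9712 = 3749.14 m/s.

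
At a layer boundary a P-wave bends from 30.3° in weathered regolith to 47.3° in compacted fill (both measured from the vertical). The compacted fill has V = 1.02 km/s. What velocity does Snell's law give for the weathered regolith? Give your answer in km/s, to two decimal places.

sin 30.3° = 0.5045; sin 47.3° = 0.7349.
V₁ = V₂·(sin θ₁/sin θ₂) = 1.02·(0.5045/0.7349) = 0.70 km/s.

0.70 km/s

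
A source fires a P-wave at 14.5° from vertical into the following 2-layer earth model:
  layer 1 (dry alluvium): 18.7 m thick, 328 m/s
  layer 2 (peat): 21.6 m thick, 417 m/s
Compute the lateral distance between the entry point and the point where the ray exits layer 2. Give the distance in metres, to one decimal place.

12.1 m

p = sin θ₁/V₁ = sin 14.5°/328 = 7.6335e-04 s/m is conserved through the stack.
Layer 1: θ = 14.50°; offset = 18.7·tan 14.50° = 4.836 m.
Layer 2: sin θ = p·417 = 0.3183 → θ = 18.56°; offset = 21.6·tan 18.56° = 7.253 m.
Total horizontal offset = 12.089 m.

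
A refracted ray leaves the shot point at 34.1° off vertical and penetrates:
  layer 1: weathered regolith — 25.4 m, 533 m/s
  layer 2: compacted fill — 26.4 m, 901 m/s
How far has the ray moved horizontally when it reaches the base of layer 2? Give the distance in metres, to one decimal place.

95.6 m

Apply Snell's law at each interface; in layer i the horizontal offset is hᵢ·tan θᵢ.
Layer 1: θ = 34.10°; offset = 25.4·tan 34.10° = 17.197 m.
Layer 2: sin θ = 901·sin 34.1°/533 = 0.9477, θ = 71.39°; offset = 26.4·tan 71.39° = 78.408 m.
Summing the layer offsets gives 95.605 m.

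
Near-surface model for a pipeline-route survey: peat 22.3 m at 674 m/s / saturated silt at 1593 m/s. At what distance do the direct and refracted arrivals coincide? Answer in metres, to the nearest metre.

70 m

θ_c = arcsin(674/1593) = 25.03°, so cos θ_c = 0.9061 and tᵢ = 2h cos θ_c/V₁ = 0.0600 s.
At crossover x/V₁ = x/V₂ + tᵢ ⇒ x = tᵢ/(1/V₁ − 1/V₂) = 0.05996/(1.4837e-03 − 6.2775e-04) = 70.05 m.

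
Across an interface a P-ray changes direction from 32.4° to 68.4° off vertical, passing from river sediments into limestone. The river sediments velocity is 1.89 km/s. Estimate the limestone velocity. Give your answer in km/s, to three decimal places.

3.280 km/s

sin 32.4° = 0.5358; sin 68.4° = 0.9298.
V₂ = V₁·(sin θ₂/sin θ₁) = 1.89·(0.9298/0.5358) = 3.280 km/s.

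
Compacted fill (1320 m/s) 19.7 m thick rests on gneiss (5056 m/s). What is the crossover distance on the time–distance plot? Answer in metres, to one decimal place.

x_cross = 2h·√((V₂+V₁)/(V₂−V₁)).
(V₂+V₁)/(V₂−V₁) = (5056+1320)/(5056−1320) = 1.7066; √ = 1.3064.
x_cross = 2·19.7·1.3064 = 51.47 m.

51.5 m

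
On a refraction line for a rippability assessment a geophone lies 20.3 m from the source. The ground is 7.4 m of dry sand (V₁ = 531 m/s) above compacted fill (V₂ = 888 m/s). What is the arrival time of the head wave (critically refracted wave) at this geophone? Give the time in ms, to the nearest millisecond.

45 ms

θ_c = arcsin(V₁/V₂) = arcsin(531/888) = 36.72°, cos θ_c = 0.8015.
Intercept time tᵢ = 2h cos θ_c / V₁ = 2·7.4·0.8015/531 = 0.02234 s.
t = x/V₂ + tᵢ = 20.3/888 + 0.02234 = 0.04520 s.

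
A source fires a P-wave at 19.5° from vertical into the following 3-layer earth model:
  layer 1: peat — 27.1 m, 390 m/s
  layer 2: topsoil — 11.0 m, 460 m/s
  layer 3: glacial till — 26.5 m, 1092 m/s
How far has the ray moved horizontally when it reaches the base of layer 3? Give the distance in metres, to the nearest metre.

84 m

Apply Snell's law at each interface; in layer i the horizontal offset is hᵢ·tan θᵢ.
Layer 1: θ = 19.50°; offset = 27.1·tan 19.50° = 9.597 m.
Layer 2: sin θ = 460·sin 19.5°/390 = 0.3937, θ = 23.19°; offset = 11.0·tan 23.19° = 4.711 m.
Layer 3: sin θ = 1092·sin 19.5°/390 = 0.9347, θ = 69.17°; offset = 26.5·tan 69.17° = 69.663 m.
Σ offsets = 83.971 m.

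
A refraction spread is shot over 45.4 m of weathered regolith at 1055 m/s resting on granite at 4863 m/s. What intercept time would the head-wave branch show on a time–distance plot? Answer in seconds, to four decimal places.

θ_c = arcsin(V₁/V₂) = arcsin(1055/4863) = 12.53°; cos θ_c = 0.9762.
tᵢ = 2h·cos θ_c / V₁ = 2·45.4·0.9762 / 1055 = 0.08402 s.

0.0840 s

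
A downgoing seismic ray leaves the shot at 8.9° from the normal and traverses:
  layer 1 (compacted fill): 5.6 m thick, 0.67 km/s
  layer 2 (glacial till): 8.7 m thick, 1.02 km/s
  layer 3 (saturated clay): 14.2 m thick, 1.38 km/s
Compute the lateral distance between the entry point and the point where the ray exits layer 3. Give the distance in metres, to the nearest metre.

Apply Snell's law at each interface; in layer i the horizontal offset is hᵢ·tan θᵢ.
Layer 1: θ = 8.90°; offset = 5.6·tan 8.90° = 0.877 m.
Layer 2: sin θ = 1.02·sin 8.9°/0.67 = 0.2355, θ = 13.62°; offset = 8.7·tan 13.62° = 2.108 m.
Layer 3: sin θ = 1.38·sin 8.9°/0.67 = 0.3187, θ = 18.58°; offset = 14.2·tan 18.58° = 4.774 m.
Total horizontal offset = 7.759 m.

8 m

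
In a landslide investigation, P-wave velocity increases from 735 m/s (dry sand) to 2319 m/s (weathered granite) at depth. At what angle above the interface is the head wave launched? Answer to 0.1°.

Critical incidence: sin θ_c = V₁/V₂ = 735/2319 = 0.3169.
θ_c = arcsin 0.3169 = 18.48°.
Measured from the interface: 90° − 18.48° = 71.52°.

71.5°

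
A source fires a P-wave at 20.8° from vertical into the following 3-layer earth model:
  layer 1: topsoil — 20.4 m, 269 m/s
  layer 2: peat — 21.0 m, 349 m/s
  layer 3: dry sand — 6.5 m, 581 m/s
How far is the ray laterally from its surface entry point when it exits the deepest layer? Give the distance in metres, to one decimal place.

26.4 m

p = sin θ₁/V₁ = sin 20.8°/269 = 1.3201e-03 s/m is conserved through the stack.
Layer 1: θ = 20.80°; offset = 20.4·tan 20.80° = 7.749 m.
Layer 2: sin θ = p·349 = 0.4607 → θ = 27.43°; offset = 21.0·tan 27.43° = 10.901 m.
Layer 3: sin θ = p·581 = 0.7670 → θ = 50.08°; offset = 6.5·tan 50.08° = 7.769 m.
Σ offsets = 26.419 m.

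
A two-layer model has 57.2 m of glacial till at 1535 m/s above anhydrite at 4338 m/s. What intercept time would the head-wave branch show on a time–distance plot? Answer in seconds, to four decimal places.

tᵢ = 2h·√(V₂²−V₁²)/(V₁V₂).
√(V₂²−V₁²) = √(4338²−1535²) = 4057.3 m/s.
tᵢ = 2·57.2·4057.3/(1535·4338) = 0.06971 s.

0.0697 s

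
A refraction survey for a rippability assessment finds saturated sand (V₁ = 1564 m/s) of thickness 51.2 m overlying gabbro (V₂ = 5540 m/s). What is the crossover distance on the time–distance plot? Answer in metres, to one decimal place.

θ_c = arcsin(1564/5540) = 16.40°, so cos θ_c = 0.9593 and tᵢ = 2h cos θ_c/V₁ = 0.0628 s.
At crossover x/V₁ = x/V₂ + tᵢ ⇒ x = tᵢ/(1/V₁ − 1/V₂) = 0.06281/(6.3939e-04 − 1.8051e-04) = 136.88 m.

136.9 m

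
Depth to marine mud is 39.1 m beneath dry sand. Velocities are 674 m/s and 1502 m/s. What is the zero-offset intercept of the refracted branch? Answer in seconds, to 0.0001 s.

0.1037 s

θ_c = arcsin(V₁/V₂) = arcsin(674/1502) = 26.66°; cos θ_c = 0.8937.
tᵢ = 2h·cos θ_c / V₁ = 2·39.1·0.8937 / 674 = 0.10369 s.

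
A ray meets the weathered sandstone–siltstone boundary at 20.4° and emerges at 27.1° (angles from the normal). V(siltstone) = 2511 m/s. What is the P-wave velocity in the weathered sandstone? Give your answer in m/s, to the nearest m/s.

sin 20.4° = 0.3486; sin 27.1° = 0.4555.
V₁ = V₂·(sin θ₁/sin θ₂) = 2511·(0.3486/0.4555) = 1921.36 m/s.

1921 m/s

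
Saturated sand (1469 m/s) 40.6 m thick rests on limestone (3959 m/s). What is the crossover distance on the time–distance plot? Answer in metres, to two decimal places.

119.89 m

x_cross = 2h·√((V₂+V₁)/(V₂−V₁)).
(V₂+V₁)/(V₂−V₁) = (3959+1469)/(3959−1469) = 2.1799; √ = 1.4765.
x_cross = 2·40.6·1.4765 = 119.89 m.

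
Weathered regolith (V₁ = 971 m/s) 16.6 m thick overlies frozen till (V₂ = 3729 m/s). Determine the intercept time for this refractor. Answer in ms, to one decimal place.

tᵢ = 2h·√(V₂²−V₁²)/(V₁V₂).
√(V₂²−V₁²) = √(3729²−971²) = 3600.4 m/s.
tᵢ = 2·16.6·3600.4/(971·3729) = 0.03301 s.

33.0 ms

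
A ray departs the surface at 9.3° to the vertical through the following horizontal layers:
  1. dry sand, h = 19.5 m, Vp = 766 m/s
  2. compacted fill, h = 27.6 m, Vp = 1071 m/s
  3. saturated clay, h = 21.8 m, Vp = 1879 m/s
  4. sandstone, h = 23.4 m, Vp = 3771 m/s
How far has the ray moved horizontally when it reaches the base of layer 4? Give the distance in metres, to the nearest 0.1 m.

Ray parameter p = sin 9.3° / 766 m/s = 2.1097e-04 s/m.
Layer 1: θ = 9.30°; offset = 19.5·tan 9.30° = 3.193 m.
Layer 2: sin θ = p·1071 = 0.2259 → θ = 13.06°; offset = 27.6·tan 13.06° = 6.402 m.
Layer 3: sin θ = p·1879 = 0.3964 → θ = 23.35°; offset = 21.8·tan 23.35° = 9.413 m.
Layer 4: sin θ = p·3771 = 0.7956 → θ = 52.71°; offset = 23.4·tan 52.71° = 30.727 m.
Total horizontal offset = 49.735 m.

49.7 m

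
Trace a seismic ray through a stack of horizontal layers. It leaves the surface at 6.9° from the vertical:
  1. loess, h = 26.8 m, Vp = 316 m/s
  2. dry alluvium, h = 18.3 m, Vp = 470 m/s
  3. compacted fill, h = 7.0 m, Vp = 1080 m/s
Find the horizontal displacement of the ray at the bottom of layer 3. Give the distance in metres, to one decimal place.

Ray parameter p = sin 6.9° / 316 m/s = 3.8018e-04 s/m.
Layer 1: θ = 6.90°; offset = 26.8·tan 6.90° = 3.243 m.
Layer 2: sin θ = p·470 = 0.1787 → θ = 10.29°; offset = 18.3·tan 10.29° = 3.323 m.
Layer 3: sin θ = p·1080 = 0.4106 → θ = 24.24°; offset = 7.0·tan 24.24° = 3.152 m.
Summing the layer offsets gives 9.719 m.

9.7 m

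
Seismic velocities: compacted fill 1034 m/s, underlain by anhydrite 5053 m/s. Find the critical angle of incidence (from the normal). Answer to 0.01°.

11.81°

At critical incidence the refracted ray runs along the interface (θ₂ = 90°), so sin θ_c = V₁/V₂.
θ_c = arcsin(1034/5053) = arcsin 0.2046 = 11.81°.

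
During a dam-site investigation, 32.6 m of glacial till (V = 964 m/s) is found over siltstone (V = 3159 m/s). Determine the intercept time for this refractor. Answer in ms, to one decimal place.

tᵢ = 2h·√(V₂²−V₁²)/(V₁V₂).
√(V₂²−V₁²) = √(3159²−964²) = 3008.3 m/s.
tᵢ = 2·32.6·3008.3/(964·3159) = 0.06441 s.

64.4 ms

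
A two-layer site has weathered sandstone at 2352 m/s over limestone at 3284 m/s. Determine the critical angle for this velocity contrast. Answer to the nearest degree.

Critical incidence: sin θ_c = V₁/V₂ = 2352/3284 = 0.7162.
θ_c = arcsin 0.7162 = 45.74°.

46°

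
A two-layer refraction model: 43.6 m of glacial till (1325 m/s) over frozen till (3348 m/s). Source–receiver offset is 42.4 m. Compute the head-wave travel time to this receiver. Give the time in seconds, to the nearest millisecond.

θ_c = arcsin(V₁/V₂) = arcsin(1325/3348) = 23.31°, cos θ_c = 0.9184.
Intercept time tᵢ = 2h cos θ_c / V₁ = 2·43.6·0.9184/1325 = 0.06044 s.
t = x/V₂ + tᵢ = 42.4/3348 + 0.06044 = 0.07310 s.

0.073 s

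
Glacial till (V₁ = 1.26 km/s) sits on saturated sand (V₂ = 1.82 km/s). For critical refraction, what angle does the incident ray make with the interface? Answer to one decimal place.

Critical incidence: sin θ_c = V₁/V₂ = 1.26/1.82 = 0.6923.
θ_c = arcsin 0.6923 = 43.81°.
Measured from the interface: 90° − 43.81° = 46.19°.

46.2°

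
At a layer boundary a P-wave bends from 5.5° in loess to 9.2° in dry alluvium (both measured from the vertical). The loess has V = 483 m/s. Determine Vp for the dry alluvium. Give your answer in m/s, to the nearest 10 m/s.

810 m/s

sin 5.5° = 0.0958; sin 9.2° = 0.1599.
V₂ = V₁·(sin θ₂/sin θ₁) = 483·(0.1599/0.0958) = 805.70 m/s.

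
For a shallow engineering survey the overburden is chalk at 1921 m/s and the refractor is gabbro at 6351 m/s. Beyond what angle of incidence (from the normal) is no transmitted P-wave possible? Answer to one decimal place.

At critical incidence the refracted ray runs along the interface (θ₂ = 90°), so sin θ_c = V₁/V₂.
θ_c = arcsin(1921/6351) = arcsin 0.3025 = 17.61°.

17.6°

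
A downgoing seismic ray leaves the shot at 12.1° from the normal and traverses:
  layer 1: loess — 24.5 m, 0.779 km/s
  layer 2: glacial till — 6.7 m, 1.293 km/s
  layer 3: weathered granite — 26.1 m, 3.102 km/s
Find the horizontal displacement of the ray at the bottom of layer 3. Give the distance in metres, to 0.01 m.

Ray parameter p = sin 12.1° / 0.779 km/s = 2.6909e-01 s/km.
Layer 1: θ = 12.10°; offset = 24.5·tan 12.10° = 5.2523 m.
Layer 2: sin θ = p·1.293 = 0.3479 → θ = 20.36°; offset = 6.7·tan 20.36° = 2.4865 m.
Layer 3: sin θ = p·3.102 = 0.8347 → θ = 56.59°; offset = 26.1·tan 56.59° = 39.5607 m.
Σ offsets = 47.2995 m.

47.30 m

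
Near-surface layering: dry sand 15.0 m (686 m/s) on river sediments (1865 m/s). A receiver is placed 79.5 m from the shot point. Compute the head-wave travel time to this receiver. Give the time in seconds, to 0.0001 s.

θ_c = arcsin(V₁/V₂) = arcsin(686/1865) = 21.58°, cos θ_c = 0.9299.
Intercept time tᵢ = 2h cos θ_c / V₁ = 2·15.0·0.9299/686 = 0.04067 s.
t = x/V₂ + tᵢ = 79.5/1865 + 0.04067 = 0.08329 s.

0.0833 s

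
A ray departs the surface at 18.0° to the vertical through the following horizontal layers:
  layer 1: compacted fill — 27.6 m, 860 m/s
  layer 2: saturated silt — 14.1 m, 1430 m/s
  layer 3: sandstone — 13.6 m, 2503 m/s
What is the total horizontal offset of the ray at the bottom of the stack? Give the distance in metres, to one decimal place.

p = sin θ₁/V₁ = sin 18.0°/860 = 3.5932e-04 s/m is conserved through the stack.
Layer 1: θ = 18.00°; offset = 27.6·tan 18.00° = 8.968 m.
Layer 2: sin θ = p·1430 = 0.5138 → θ = 30.92°; offset = 14.1·tan 30.92° = 8.445 m.
Layer 3: sin θ = p·2503 = 0.8994 → θ = 64.08°; offset = 13.6·tan 64.08° = 27.980 m.
Summing the layer offsets gives 45.393 m.

45.4 m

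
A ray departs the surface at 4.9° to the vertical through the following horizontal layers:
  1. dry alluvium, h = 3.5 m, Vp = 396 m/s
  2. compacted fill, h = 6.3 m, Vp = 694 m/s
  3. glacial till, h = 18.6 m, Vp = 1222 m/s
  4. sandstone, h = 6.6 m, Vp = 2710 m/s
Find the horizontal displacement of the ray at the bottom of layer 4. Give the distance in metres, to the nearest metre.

11 m

Apply Snell's law at each interface; in layer i the horizontal offset is hᵢ·tan θᵢ.
Layer 1: θ = 4.90°; offset = 3.5·tan 4.90° = 0.300 m.
Layer 2: sin θ = 694·sin 4.9°/396 = 0.1497, θ = 8.61°; offset = 6.3·tan 8.61° = 0.954 m.
Layer 3: sin θ = 1222·sin 4.9°/396 = 0.2636, θ = 15.28°; offset = 18.6·tan 15.28° = 5.082 m.
Layer 4: sin θ = 2710·sin 4.9°/396 = 0.5845, θ = 35.77°; offset = 6.6·tan 35.77° = 4.755 m.
Σ offsets = 11.091 m.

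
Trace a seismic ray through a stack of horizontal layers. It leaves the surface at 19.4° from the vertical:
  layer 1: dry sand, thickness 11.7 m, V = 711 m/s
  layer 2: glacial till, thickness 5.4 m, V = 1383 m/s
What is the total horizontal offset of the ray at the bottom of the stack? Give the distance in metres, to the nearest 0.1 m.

Apply Snell's law at each interface; in layer i the horizontal offset is hᵢ·tan θᵢ.
Layer 1: θ = 19.40°; offset = 11.7·tan 19.40° = 4.120 m.
Layer 2: sin θ = 1383·sin 19.4°/711 = 0.6461, θ = 40.25°; offset = 5.4·tan 40.25° = 4.571 m.
Σ offsets = 8.691 m.

8.7 m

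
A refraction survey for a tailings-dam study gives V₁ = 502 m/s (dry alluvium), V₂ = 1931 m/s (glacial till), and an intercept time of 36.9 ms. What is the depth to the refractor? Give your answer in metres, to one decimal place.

θ_c = arcsin(502/1931) = 15.07°; cos θ_c = 0.9656.
tᵢ = 2h cos θ_c/V₁ ⇒ h = tᵢ·V₁/(2 cos θ_c) = 0.0369·502/(2·0.9656) = 9.59 m.

9.6 m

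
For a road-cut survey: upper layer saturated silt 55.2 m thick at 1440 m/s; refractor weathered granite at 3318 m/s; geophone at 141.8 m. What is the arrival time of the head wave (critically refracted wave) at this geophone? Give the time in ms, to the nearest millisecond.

θ_c = arcsin(V₁/V₂) = arcsin(1440/3318) = 25.72°, cos θ_c = 0.9009.
Intercept time tᵢ = 2h cos θ_c / V₁ = 2·55.2·0.9009/1440 = 0.06907 s.
t = x/V₂ + tᵢ = 141.8/3318 + 0.06907 = 0.11181 s.

112 ms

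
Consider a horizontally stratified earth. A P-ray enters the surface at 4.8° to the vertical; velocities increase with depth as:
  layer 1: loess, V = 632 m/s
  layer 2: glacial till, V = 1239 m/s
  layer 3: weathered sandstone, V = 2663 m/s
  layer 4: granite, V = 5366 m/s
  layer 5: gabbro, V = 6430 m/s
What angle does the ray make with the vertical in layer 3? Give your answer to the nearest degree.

21°

Snell's law across each interface conserves sin θ / V, so sin θ_3 = V_3·sin θ₁/V₁.
sin θ_3 = 2663 × sin 4.8° / 632 = 0.3526.
θ_3 = arcsin 0.3526 = 20.65°.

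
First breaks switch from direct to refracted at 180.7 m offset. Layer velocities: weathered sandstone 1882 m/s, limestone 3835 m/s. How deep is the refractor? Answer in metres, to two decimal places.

x_cross = 2h·√((V₂+V₁)/(V₂−V₁)) → h = x_cross / (2·√((V₂+V₁)/(V₂−V₁))).
√((V₂+V₁)/(V₂−V₁)) = √((3835+1882)/(3835−1882)) = 1.7109.
h = 180.7 / (2·1.7109) = 52.81 m.

52.81 m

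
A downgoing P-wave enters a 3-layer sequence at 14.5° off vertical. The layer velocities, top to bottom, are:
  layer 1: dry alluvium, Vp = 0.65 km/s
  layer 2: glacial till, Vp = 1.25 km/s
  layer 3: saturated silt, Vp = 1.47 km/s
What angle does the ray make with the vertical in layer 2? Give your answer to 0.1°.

28.8°

Snell's law across each interface conserves sin θ / V, so sin θ_2 = V_2·sin θ₁/V₁.
sin θ_2 = 1.25 × sin 14.5° / 0.65 = 0.4815.
θ_2 = 28.78° from the vertical.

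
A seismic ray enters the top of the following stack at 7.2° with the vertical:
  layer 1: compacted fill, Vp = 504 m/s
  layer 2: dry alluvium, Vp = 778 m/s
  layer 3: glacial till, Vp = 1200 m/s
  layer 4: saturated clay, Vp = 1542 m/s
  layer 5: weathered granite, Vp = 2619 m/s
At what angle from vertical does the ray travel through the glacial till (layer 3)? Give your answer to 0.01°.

17.36°

Snell's law across each interface conserves sin θ / V, so sin θ_3 = V_3·sin θ₁/V₁.
sin θ_3 = 1200 × sin 7.2° / 504 = 0.2984.
θ_3 = arcsin 0.2984 = 17.36°.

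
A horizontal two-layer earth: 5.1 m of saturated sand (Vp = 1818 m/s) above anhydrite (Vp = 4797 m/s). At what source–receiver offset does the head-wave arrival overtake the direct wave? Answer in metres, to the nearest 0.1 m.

15.2 m

x_cross = 2h·√((V₂+V₁)/(V₂−V₁)).
(V₂+V₁)/(V₂−V₁) = (4797+1818)/(4797−1818) = 2.2205; √ = 1.4901.
x_cross = 2·5.1·1.4901 = 15.20 m.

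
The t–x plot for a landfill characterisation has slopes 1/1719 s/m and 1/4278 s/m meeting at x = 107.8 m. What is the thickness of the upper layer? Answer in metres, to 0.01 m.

35.21 m

x_cross = 2h·√((V₂+V₁)/(V₂−V₁)) → h = x_cross / (2·√((V₂+V₁)/(V₂−V₁))).
√((V₂+V₁)/(V₂−V₁)) = √((4278+1719)/(4278−1719)) = 1.5308.
h = 107.8 / (2·1.5308) = 35.21 m.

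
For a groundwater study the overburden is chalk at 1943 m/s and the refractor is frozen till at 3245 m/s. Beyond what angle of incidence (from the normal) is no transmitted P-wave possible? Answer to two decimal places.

36.78°

Critical incidence: sin θ_c = V₁/V₂ = 1943/3245 = 0.5988.
θ_c = arcsin 0.5988 = 36.78°.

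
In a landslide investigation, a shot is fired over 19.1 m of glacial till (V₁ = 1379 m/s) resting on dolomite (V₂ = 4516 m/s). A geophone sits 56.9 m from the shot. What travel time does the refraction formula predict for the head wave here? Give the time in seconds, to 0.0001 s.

t = x/V₂ + 2h·√(V₂²−V₁²)/(V₁V₂).
√(V₂²−V₁²) = √(4516²−1379²) = 4300.3 m/s; delay term = 2·19.1·4300.3/(1379·4516) = 0.02638 s.
t = 56.9/4516 + 0.02638 = 0.03898 s.

0.0390 s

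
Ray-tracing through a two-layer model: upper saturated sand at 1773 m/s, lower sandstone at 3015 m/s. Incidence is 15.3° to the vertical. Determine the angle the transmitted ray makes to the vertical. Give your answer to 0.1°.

26.7°

Snell's law: sin θ₂ = (V₂/V₁)·sin θ₁ = (3015/1773)·sin 15.3° = 0.4487.
θ₂ = arcsin 0.4487 = 26.66° from the normal.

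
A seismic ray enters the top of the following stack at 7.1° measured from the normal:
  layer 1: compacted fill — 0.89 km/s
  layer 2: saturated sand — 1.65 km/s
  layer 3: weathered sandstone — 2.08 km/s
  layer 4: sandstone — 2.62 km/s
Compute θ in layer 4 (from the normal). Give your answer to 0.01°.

21.34°

Snell's law across each interface conserves sin θ / V, so sin θ_4 = V_4·sin θ₁/V₁.
sin θ_4 = 2.62 × sin 7.1° / 0.89 = 0.3639.
θ_4 = arcsin 0.3639 = 21.34°.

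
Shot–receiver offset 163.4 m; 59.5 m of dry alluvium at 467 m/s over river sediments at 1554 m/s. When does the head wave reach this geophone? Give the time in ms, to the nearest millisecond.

348 ms

θ_c = arcsin(V₁/V₂) = arcsin(467/1554) = 17.49°, cos θ_c = 0.9538.
Intercept time tᵢ = 2h cos θ_c / V₁ = 2·59.5·0.9538/467 = 0.24304 s.
t = x/V₂ + tᵢ = 163.4/1554 + 0.24304 = 0.34819 s.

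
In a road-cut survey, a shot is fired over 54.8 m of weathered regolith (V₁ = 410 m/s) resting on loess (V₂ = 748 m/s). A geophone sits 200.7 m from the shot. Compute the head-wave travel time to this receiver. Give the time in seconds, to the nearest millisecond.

t = x/V₂ + 2h·√(V₂²−V₁²)/(V₁V₂).
√(V₂²−V₁²) = √(748²−410²) = 625.6 m/s; delay term = 2·54.8·625.6/(410·748) = 0.22358 s.
t = 200.7/748 + 0.22358 = 0.49190 s.

0.492 s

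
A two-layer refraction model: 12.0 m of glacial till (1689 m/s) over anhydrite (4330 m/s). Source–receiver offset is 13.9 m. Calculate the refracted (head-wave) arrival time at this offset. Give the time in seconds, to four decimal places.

0.0163 s

θ_c = arcsin(V₁/V₂) = arcsin(1689/4330) = 22.96°, cos θ_c = 0.9208.
Intercept time tᵢ = 2h cos θ_c / V₁ = 2·12.0·0.9208/1689 = 0.01308 s.
t = x/V₂ + tᵢ = 13.9/4330 + 0.01308 = 0.01629 s.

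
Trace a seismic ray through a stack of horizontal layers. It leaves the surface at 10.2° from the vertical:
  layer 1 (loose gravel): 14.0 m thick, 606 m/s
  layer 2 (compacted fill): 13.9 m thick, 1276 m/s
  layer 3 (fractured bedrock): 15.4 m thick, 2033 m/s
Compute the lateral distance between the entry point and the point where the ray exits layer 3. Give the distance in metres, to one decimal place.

19.5 m

Apply Snell's law at each interface; in layer i the horizontal offset is hᵢ·tan θᵢ.
Layer 1: θ = 10.20°; offset = 14.0·tan 10.20° = 2.519 m.
Layer 2: sin θ = 1276·sin 10.2°/606 = 0.3729, θ = 21.89°; offset = 13.9·tan 21.89° = 5.586 m.
Layer 3: sin θ = 2033·sin 10.2°/606 = 0.5941, θ = 36.45°; offset = 15.4·tan 36.45° = 11.373 m.
Total horizontal offset = 19.478 m.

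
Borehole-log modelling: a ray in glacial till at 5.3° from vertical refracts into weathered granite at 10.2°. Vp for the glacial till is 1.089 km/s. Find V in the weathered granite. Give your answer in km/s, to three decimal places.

sin 5.3° = 0.0924; sin 10.2° = 0.1771.
V₂ = V₁·(sin θ₂/sin θ₁) = 1.089·(0.1771/0.0924) = 2.088 km/s.

2.088 km/s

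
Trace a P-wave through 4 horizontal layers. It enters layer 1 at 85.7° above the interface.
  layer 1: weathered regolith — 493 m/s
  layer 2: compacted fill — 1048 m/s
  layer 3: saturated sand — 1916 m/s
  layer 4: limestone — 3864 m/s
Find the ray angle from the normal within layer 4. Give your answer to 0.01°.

35.99°

From the normal: θ₁ = 90° − 85.7° = 4.3°.
Ray parameter p = sin 4.3° / 493 = 1.5209e-04 s/m.
sin θ_4 = p·V_4 = 1.5209e-04 × 3864 = 0.5877.
θ_4 = 35.99° from the vertical.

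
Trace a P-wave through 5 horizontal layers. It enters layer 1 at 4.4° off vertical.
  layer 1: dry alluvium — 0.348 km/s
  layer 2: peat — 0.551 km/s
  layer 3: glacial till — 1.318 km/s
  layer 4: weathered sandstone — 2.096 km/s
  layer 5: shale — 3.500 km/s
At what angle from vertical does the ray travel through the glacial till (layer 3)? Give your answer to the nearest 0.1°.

Snell's law across each interface conserves sin θ / V, so sin θ_3 = V_3·sin θ₁/V₁.
sin θ_3 = 1.318 × sin 4.4° / 0.348 = 0.2906.
θ_3 = arcsin 0.2906 = 16.89°.

16.9°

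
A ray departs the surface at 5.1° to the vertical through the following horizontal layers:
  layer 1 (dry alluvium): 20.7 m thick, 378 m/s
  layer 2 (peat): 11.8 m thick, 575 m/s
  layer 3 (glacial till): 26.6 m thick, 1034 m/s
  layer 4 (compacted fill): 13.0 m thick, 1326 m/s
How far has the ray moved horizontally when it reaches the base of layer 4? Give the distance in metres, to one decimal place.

Ray parameter p = sin 5.1° / 378 m/s = 2.3517e-04 s/m.
Layer 1: θ = 5.10°; offset = 20.7·tan 5.10° = 1.847 m.
Layer 2: sin θ = p·575 = 0.1352 → θ = 7.77°; offset = 11.8·tan 7.77° = 1.610 m.
Layer 3: sin θ = p·1034 = 0.2432 → θ = 14.07°; offset = 26.6·tan 14.07° = 6.668 m.
Layer 4: sin θ = p·1326 = 0.3118 → θ = 18.17°; offset = 13.0·tan 18.17° = 4.267 m.
Summing the layer offsets gives 14.393 m.

14.4 m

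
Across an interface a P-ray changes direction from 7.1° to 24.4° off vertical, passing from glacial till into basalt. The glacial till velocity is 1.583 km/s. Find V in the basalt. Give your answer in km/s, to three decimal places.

5.291 km/s

Snell's law: sin 7.1°/V₁ = sin 24.4°/V₂.
V₂ = V₁·sin 24.4°/sin 7.1° = 1.583 × 3.3422 = 5.291 km/s.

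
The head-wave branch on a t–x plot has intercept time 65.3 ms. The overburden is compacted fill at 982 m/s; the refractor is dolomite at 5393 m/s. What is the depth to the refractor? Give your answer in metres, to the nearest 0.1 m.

h = tᵢ·V₁·V₂ / (2·√(V₂²−V₁²)).
√(V₂²−V₁²) = √(5393² − 982²) = 5302.8 m/s.
h = 0.0653 s × 982 × 5393 / (2 × 5302.8) = 32.61 m.

32.6 m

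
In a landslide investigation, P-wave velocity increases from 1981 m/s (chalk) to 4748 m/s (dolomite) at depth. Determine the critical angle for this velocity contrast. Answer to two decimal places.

Critical incidence: sin θ_c = V₁/V₂ = 1981/4748 = 0.4172.
θ_c = arcsin 0.4172 = 24.66°.

24.66°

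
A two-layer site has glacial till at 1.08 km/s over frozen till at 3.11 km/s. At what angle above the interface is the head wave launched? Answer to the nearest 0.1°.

69.7°

At critical incidence the refracted ray runs along the interface (θ₂ = 90°), so sin θ_c = V₁/V₂.
θ_c = arcsin(1.08/3.11) = arcsin 0.3473 = 20.32°.
Measured from the interface: 90° − 20.32° = 69.68°.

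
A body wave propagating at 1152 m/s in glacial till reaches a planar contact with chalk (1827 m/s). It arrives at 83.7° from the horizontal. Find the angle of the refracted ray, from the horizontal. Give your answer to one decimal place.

80.0°

Convert to the normal: θ₁ = 90° − 83.7° = 6.3°.
Snell's law: sin θ₂ = (V₂/V₁)·sin θ₁ = (1827/1152)·sin 6.3° = 0.1740.
θ₂ = sin⁻¹(0.1740) = 10.02° (from vertical).
From the interface: 90° − 10.02° = 79.98°.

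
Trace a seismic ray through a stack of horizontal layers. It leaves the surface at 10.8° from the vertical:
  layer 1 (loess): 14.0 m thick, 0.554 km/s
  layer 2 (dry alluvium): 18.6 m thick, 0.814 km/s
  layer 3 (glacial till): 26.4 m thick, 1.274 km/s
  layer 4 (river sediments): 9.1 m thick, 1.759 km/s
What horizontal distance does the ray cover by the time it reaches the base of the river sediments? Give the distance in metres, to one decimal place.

27.3 m

p = sin θ₁/V₁ = sin 10.8°/0.554 = 3.3823e-01 s/km is conserved through the stack.
Layer 1: θ = 10.80°; offset = 14.0·tan 10.80° = 2.671 m.
Layer 2: sin θ = p·0.814 = 0.2753 → θ = 15.98°; offset = 18.6·tan 15.98° = 5.327 m.
Layer 3: sin θ = p·1.274 = 0.4309 → θ = 25.53°; offset = 26.4·tan 25.53° = 12.606 m.
Layer 4: sin θ = p·1.759 = 0.5950 → θ = 36.51°; offset = 9.1·tan 36.51° = 6.736 m.
Total horizontal offset = 27.340 m.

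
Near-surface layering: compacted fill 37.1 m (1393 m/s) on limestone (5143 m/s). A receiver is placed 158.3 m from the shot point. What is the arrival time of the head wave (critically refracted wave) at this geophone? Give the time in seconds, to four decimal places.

0.0821 s

t = x/V₂ + 2h·√(V₂²−V₁²)/(V₁V₂).
√(V₂²−V₁²) = √(5143²−1393²) = 4950.8 m/s; delay term = 2·37.1·4950.8/(1393·5143) = 0.05128 s.
t = 158.3/5143 + 0.05128 = 0.08205 s.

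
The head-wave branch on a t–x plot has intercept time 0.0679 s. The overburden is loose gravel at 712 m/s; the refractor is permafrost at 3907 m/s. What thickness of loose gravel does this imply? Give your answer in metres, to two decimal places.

h = tᵢ·V₁·V₂ / (2·√(V₂²−V₁²)).
√(V₂²−V₁²) = √(3907² − 712²) = 3841.6 m/s.
h = 0.0679 s × 712 × 3907 / (2 × 3841.6) = 24.58 m.

24.58 m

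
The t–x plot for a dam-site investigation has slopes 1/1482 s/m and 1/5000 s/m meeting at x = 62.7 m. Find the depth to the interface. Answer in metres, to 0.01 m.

23.10 m

x_cross = 2h·√((V₂+V₁)/(V₂−V₁)) → h = x_cross / (2·√((V₂+V₁)/(V₂−V₁))).
√((V₂+V₁)/(V₂−V₁)) = √((5000+1482)/(5000−1482)) = 1.3574.
h = 62.7 / (2·1.3574) = 23.10 m.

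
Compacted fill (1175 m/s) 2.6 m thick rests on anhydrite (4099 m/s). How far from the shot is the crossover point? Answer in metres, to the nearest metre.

7 m

θ_c = arcsin(1175/4099) = 16.66°, so cos θ_c = 0.9580 and tᵢ = 2h cos θ_c/V₁ = 0.0042 s.
At crossover x/V₁ = x/V₂ + tᵢ ⇒ x = tᵢ/(1/V₁ − 1/V₂) = 0.00424/(8.5106e-04 − 2.4396e-04) = 6.98 m.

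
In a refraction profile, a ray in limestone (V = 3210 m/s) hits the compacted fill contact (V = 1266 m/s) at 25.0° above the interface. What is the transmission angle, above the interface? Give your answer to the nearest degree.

Convert to the normal: θ₁ = 90° − 25.0° = 65.0°.
sin θ₁/V₁ = sin θ₂/V₂ ⇒ sin θ₂ = 1266·sin 65.0°/3210 = 1266·0.9063/3210 = 0.3574.
θ₂ = arcsin 0.3574 = 20.94° from the normal.
From the interface: 90° − 20.94° = 69.06°.

69°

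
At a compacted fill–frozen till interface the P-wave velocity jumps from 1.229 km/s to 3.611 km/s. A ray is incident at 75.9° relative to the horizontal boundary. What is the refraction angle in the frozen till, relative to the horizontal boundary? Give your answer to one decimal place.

Angle from the normal: 90° − 75.9° = 14.1°.
Snell's law: sin θ₂ = (V₂/V₁)·sin θ₁ = (3.611/1.229)·sin 14.1° = 0.7158.
θ₂ = sin⁻¹(0.7158) = 45.71° (from vertical).
From the interface: 90° − 45.71° = 44.29°.

44.3°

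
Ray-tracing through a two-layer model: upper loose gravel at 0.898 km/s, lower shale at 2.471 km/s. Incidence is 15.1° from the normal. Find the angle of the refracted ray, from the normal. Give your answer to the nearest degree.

46°

Snell's law: sin θ₂ = (V₂/V₁)·sin θ₁ = (2.471/0.898)·sin 15.1° = 0.7168.
θ₂ = sin⁻¹(0.7168) = 45.79° (from vertical).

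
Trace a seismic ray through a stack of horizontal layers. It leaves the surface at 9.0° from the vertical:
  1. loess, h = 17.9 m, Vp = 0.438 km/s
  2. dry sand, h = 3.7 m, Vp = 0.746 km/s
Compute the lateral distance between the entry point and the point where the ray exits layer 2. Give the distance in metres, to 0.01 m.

3.86 m

p = sin θ₁/V₁ = sin 9.0°/0.438 = 3.5716e-01 s/km is conserved through the stack.
Layer 1: θ = 9.00°; offset = 17.9·tan 9.00° = 2.8351 m.
Layer 2: sin θ = p·0.746 = 0.2664 → θ = 15.45°; offset = 3.7·tan 15.45° = 1.0228 m.
Total horizontal offset = 3.8579 m.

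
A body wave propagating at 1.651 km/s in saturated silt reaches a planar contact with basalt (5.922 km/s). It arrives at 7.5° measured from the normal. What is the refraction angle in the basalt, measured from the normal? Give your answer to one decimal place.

27.9°

Snell's law: sin θ₂ = (V₂/V₁)·sin θ₁ = (5.922/1.651)·sin 7.5° = 0.4682.
θ₂ = arcsin 0.4682 = 27.92° from the normal.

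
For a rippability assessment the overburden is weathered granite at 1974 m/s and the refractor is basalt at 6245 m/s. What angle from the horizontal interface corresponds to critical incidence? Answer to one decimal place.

At critical incidence the refracted ray runs along the interface (θ₂ = 90°), so sin θ_c = V₁/V₂.
θ_c = arcsin(1974/6245) = arcsin 0.3161 = 18.43°.
Measured from the interface: 90° − 18.43° = 71.57°.

71.6°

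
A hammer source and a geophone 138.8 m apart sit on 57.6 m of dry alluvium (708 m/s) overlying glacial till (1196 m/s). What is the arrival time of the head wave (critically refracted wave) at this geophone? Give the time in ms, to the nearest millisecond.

247 ms

t = x/V₂ + 2h·√(V₂²−V₁²)/(V₁V₂).
√(V₂²−V₁²) = √(1196²−708²) = 963.9 m/s; delay term = 2·57.6·963.9/(708·1196) = 0.13114 s.
t = 138.8/1196 + 0.13114 = 0.24719 s.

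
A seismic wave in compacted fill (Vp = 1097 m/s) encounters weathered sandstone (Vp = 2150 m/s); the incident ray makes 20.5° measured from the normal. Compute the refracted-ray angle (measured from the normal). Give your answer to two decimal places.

sin θ₁/V₁ = sin θ₂/V₂ ⇒ sin θ₂ = 2150·sin 20.5°/1097 = 2150·0.3502/1097 = 0.6864.
θ₂ = sin⁻¹(0.6864) = 43.34° (from vertical).

43.34°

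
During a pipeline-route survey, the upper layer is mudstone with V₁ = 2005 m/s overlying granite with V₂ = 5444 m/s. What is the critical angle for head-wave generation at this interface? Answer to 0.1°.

21.6°

At critical incidence the refracted ray runs along the interface (θ₂ = 90°), so sin θ_c = V₁/V₂.
θ_c = arcsin(2005/5444) = arcsin 0.3683 = 21.61°.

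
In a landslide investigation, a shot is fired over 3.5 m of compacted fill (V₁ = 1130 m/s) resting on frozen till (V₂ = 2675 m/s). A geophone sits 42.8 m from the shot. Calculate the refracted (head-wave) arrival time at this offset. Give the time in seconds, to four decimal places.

0.0216 s

t = x/V₂ + 2h·√(V₂²−V₁²)/(V₁V₂).
√(V₂²−V₁²) = √(2675²−1130²) = 2424.6 m/s; delay term = 2·3.5·2424.6/(1130·2675) = 0.00561 s.
t = 42.8/2675 + 0.00561 = 0.02161 s.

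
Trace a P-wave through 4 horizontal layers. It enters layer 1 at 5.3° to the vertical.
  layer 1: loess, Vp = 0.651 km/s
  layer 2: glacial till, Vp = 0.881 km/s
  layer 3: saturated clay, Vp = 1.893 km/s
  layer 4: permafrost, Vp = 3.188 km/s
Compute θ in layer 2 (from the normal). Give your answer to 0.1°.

7.2°

Ray parameter p = sin 5.3° / 0.651 = 1.4189e-01 s/km.
sin θ_2 = p·V_2 = 1.4189e-01 × 0.881 = 0.1250.
θ_2 = 7.18° from the vertical.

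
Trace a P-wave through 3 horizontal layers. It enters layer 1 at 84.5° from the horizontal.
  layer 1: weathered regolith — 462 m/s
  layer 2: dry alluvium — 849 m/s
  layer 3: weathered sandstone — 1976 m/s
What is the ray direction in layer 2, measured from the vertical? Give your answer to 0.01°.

10.14°

From the normal: θ₁ = 90° − 84.5° = 5.5°.
Ray parameter p = sin 5.5° / 462 = 2.0746e-04 s/m.
sin θ_2 = p·V_2 = 2.0746e-04 × 849 = 0.1761.
θ_2 = 10.14° from the vertical.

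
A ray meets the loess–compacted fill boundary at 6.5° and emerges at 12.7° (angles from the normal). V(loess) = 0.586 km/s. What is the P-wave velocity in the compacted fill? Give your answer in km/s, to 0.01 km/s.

Snell's law: sin 6.5°/V₁ = sin 12.7°/V₂.
V₂ = V₁·sin 12.7°/sin 6.5° = 0.586 × 1.9420 = 1.14 km/s.

1.14 km/s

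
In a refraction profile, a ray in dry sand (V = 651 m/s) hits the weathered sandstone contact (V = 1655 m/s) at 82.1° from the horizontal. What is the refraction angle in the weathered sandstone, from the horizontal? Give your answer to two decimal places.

Convert to the normal: θ₁ = 90° − 82.1° = 7.9°.
Snell's law: sin θ₂ = (V₂/V₁)·sin θ₁ = (1655/651)·sin 7.9° = 0.3494.
θ₂ = sin⁻¹(0.3494) = 20.45° (from vertical).
From the interface: 90° − 20.45° = 69.55°.

69.55°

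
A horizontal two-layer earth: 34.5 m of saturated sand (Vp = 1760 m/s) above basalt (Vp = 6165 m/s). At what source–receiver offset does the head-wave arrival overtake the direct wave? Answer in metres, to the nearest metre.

93 m

x_cross = 2h·√((V₂+V₁)/(V₂−V₁)).
(V₂+V₁)/(V₂−V₁) = (6165+1760)/(6165−1760) = 1.7991; √ = 1.3413.
x_cross = 2·34.5·1.3413 = 92.55 m.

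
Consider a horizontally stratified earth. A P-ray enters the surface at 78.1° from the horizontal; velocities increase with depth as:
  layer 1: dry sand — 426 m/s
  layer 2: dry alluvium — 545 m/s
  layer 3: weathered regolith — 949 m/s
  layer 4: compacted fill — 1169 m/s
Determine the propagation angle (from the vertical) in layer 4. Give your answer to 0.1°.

From the normal: θ₁ = 90° − 78.1° = 11.9°.
Ray parameter p = sin 11.9° / 426 = 4.8405e-04 s/m.
sin θ_4 = p·V_4 = 4.8405e-04 × 1169 = 0.5659.
θ_4 = 34.46° from the vertical.

34.5°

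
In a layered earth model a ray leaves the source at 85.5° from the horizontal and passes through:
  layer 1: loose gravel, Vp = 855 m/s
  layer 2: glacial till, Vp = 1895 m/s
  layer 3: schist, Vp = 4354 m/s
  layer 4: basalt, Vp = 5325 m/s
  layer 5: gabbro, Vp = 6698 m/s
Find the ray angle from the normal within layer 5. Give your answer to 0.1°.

37.9°

From the normal: θ₁ = 90° − 85.5° = 4.5°.
Ray parameter p = sin 4.5° / 855 = 9.1765e-05 s/m.
sin θ_5 = p·V_5 = 9.1765e-05 × 6698 = 0.6146.
θ_5 = arcsin 0.6146 = 37.93°.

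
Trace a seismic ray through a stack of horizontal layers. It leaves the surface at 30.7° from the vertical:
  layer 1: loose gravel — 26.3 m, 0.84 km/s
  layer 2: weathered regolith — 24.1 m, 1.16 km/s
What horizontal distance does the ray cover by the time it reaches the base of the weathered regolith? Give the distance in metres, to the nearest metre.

40 m

Ray parameter p = sin 30.7° / 0.84 km/s = 6.0779e-01 s/km.
Layer 1: θ = 30.70°; offset = 26.3·tan 30.70° = 15.616 m.
Layer 2: sin θ = p·1.16 = 0.7050 → θ = 44.83°; offset = 24.1·tan 44.83° = 23.959 m.
Summing the layer offsets gives 39.575 m.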